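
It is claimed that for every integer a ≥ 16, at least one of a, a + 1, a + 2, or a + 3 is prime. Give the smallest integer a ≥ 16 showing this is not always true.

We need the least integer a ≥ 16 for which a, a + 1, a + 2, a + 3 are all composite.
For a = 16, 17, 18, 19, 20, 21, 22, 23 the conclusion holds.
a = 24: 24 = 2 × 12; 25 = 5 × 5; 26 = 2 × 13; 27 = 3 × 9 — all composite.

a = 24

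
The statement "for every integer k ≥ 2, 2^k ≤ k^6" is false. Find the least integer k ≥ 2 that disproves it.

k = 30

Check each integer k ≥ 2 in order until 2^k > k^6.
For k = 2, 3, 4, 5, …, 27, 28, 29 the conclusion holds.
k = 30: 2^k = 1073741824 and k^6 = 729000000, so 1073741824 > 729000000.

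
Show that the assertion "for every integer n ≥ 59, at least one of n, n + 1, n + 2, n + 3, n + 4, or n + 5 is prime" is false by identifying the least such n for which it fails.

n = 90

The first 31 eligible values, up to n = 89, all satisfy the conclusion.
n = 90: 90 = 2 × 45; 91 = 7 × 13; 92 = 2 × 46; 93 = 3 × 31; 94 = 2 × 47; 95 = 5 × 19 — all composite.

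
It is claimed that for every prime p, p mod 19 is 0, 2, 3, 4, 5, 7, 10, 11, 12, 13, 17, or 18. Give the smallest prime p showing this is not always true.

For p = 2, 3, 5, 7, …, 37, 41, 43 the conclusion holds.
p = 47: 47 mod 19 = 9 — not in {0, 2, 3, 4, 5, 7, 10, 11, 12, 13, 17, 18}.

p = 47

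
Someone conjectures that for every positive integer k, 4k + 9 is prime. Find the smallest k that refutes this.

k = 1: 4k + 9 = 13, prime.
k = 2: 4k + 9 = 17, prime.
k = 3: 4k + 9 = 21 = 3 × 7, composite.

k = 3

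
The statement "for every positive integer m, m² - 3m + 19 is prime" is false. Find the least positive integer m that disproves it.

The first 17 eligible values, up to m = 17, all satisfy the conclusion.
m = 18: m² - 3m + 19 = 289 = 17 × 17, composite.
Hence m = 18 is a counterexample.

m = 18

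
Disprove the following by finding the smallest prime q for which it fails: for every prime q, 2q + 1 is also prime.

q = 7

Check each prime q in order until 2q + 1 is not prime.
For q = 2, 3, 5 the conclusion holds.
q = 7: 2q + 1 = 15 = 3 × 5, not prime.
Hence q = 7 is a counterexample.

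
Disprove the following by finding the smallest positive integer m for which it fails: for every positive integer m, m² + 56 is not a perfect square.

A counterexample is any positive integer m such that m² + 56 is a perfect square; we check each in order.
For m = 1, 2, 3, 4 the conclusion holds.
m = 5: 5² + 56 = 81 = 9², a perfect square.
So m = 5 is the smallest counterexample.

m = 5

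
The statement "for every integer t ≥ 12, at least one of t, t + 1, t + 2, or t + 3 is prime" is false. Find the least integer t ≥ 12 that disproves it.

We need the least integer t ≥ 12 for which t, t + 1, t + 2, t + 3 are all composite.
For t = 12, 13, 14, 15, …, 21, 22, 23 the conclusion holds.
t = 24: 24 = 2 × 12; 25 = 5 × 5; 26 = 2 × 13; 27 = 3 × 9 — all composite.
Thus t = 24 disproves the claim, and no smaller t works.

t = 24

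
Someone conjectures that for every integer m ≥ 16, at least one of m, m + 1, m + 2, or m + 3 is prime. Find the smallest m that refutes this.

m = 24

A counterexample is any integer m ≥ 16 such that m, m + 1, m + 2, m + 3 are all composite; we check each in order.
For m = 16, 17, 18, 19, 20, 21, 22, 23 the conclusion holds.
m = 24: 24 = 2 × 12; 25 = 5 × 5; 26 = 2 × 13; 27 = 3 × 9 — all composite.
Hence m = 24 is a counterexample.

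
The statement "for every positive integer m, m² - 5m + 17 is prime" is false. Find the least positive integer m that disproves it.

A counterexample is any positive integer m such that m² - 5m + 17 is not prime; we check each in order.
For m = 1, 2, 3, 4, …, 10, 11, 12 the conclusion holds.
m = 13: m² - 5m + 17 = 121 = 11 × 11, composite.
So m = 13 is the smallest counterexample.

m = 13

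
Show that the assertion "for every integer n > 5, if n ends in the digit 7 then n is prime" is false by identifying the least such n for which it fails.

n = 27

n = 7: 7 ends in 7 and is prime.
n = 17: 17 ends in 7 and is prime.
n = 27: 27 ends in 7; 27 = 3 × 9, composite.
Thus n = 27 disproves the claim, and no smaller n works.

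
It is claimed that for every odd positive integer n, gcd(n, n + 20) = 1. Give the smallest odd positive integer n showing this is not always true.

Check each odd positive integer n in order until gcd(n, n + 20) > 1.
n = 1: gcd(1, 21) = 1.
n = 3: gcd(3, 23) = 1.
n = 5: gcd(5, 25) = 5.

n = 5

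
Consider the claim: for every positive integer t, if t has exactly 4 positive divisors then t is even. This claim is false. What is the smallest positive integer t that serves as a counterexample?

t = 6: divisors of 6: 1, 2, 3, 6; 6 is even.
t = 8: divisors of 8: 1, 2, 4, 8; 8 is even.
t = 10: divisors of 10: 1, 2, 5, 10; 10 is even.
t = 14: divisors of 14: 1, 2, 7, 14; 14 is even.
t = 15: divisors of 15: 1, 3, 5, 15; 15 is odd.
So t = 15 is the smallest counterexample.

t = 15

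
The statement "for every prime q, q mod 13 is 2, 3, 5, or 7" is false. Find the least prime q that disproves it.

A counterexample is any prime q such that the claim fails; we check each in order.
The first 4 eligible values, up to q = 7, all satisfy the conclusion.
q = 11: 11 mod 13 = 11 — not in {2, 3, 5, 7}.
So q = 11 is the smallest counterexample.

q = 11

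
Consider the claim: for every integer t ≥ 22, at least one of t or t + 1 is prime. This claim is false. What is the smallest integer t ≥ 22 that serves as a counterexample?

We need the least integer t ≥ 22 for which t, t + 1 are both composite.
t = 22: 23 is prime.
t = 23: 23 is prime.
t = 24: 24 = 2 × 12; 25 = 5 × 5 — both composite.

t = 24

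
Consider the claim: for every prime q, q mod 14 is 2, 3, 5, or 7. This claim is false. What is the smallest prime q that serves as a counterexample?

q = 2: 2 mod 14 = 2.
q = 3: 3 mod 14 = 3.
q = 5: 5 mod 14 = 5.
q = 7: 7 mod 14 = 7.
q = 11: 11 mod 14 = 11 — not in {2, 3, 5, 7}.

q = 11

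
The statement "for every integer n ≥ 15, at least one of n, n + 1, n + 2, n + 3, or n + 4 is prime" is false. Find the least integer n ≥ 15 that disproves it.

n = 24

We need the least integer n ≥ 15 for which n, n + 1, n + 2, n + 3, n + 4 are all composite.
The first 9 eligible values, up to n = 23, all satisfy the conclusion.
n = 24: 24 = 2 × 12; 25 = 5 × 5; 26 = 2 × 13; 27 = 3 × 9; 28 = 2 × 14 — all composite.
Hence n = 24 is a counterexample.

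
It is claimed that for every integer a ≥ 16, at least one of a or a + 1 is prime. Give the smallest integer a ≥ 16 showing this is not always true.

a = 20

Check each integer a ≥ 16 in order until a, a + 1 are both composite.
For a = 16, 17, 18, 19 the conclusion holds.
a = 20: 20 = 2 × 10; 21 = 3 × 7 — both composite.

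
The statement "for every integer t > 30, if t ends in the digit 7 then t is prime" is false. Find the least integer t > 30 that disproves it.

t = 57

For t = 37, 47 the conclusion holds.
t = 57: 57 ends in 7; 57 = 3 × 19, composite.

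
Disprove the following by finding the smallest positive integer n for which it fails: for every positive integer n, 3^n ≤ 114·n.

n = 6

We need the least positive integer n for which 3^n > 114·n.
For n = 1, 2, 3, 4, 5 the conclusion holds.
n = 6: 3^n = 729 and 114·n = 684, so 729 > 684.
So n = 6 is the smallest counterexample.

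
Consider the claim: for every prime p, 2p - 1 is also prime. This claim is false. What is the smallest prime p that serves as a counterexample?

p = 2: 2p - 1 = 3, prime.
p = 3: 2p - 1 = 5, prime.
p = 5: 2p - 1 = 9 = 3 × 3, not prime.
So p = 5 is the smallest counterexample.

p = 5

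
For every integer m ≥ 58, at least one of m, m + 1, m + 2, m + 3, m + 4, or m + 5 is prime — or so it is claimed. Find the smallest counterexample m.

A counterexample is any integer m ≥ 58 such that m, m + 1, m + 2, m + 3, m + 4, m + 5 are all composite; we check each in order.
For m = 58, 59, 60, 61, …, 87, 88, 89 the conclusion holds.
m = 90: 90 = 2 × 45; 91 = 7 × 13; 92 = 2 × 46; 93 = 3 × 31; 94 = 2 × 47; 95 = 5 × 19 — all composite.

m = 90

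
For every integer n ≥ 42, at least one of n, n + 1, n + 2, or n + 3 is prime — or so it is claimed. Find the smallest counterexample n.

For n = 42, 43, 44, 45, 46, 47 the conclusion holds.
n = 48: 48 = 2 × 24; 49 = 7 × 7; 50 = 2 × 25; 51 = 3 × 17 — all composite.
So n = 48 is the smallest counterexample.

n = 48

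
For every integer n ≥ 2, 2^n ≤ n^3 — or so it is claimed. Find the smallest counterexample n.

n = 10

Check each integer n ≥ 2 in order until 2^n > n^3.
The first 8 eligible values, up to n = 9, all satisfy the conclusion.
n = 10: 2^n = 1024 and n^3 = 1000, so 1024 > 1000.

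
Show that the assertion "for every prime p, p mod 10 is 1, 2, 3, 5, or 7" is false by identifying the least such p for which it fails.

p = 19

Check each prime p in order until the claim fails.
The first 7 eligible values, up to p = 17, all satisfy the conclusion.
p = 19: 19 mod 10 = 9 — not in {1, 2, 3, 5, 7}.
Hence p = 19 is a counterexample.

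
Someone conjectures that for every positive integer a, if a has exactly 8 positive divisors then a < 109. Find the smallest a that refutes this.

A counterexample is any positive integer a such that a has exactly 8 positive divisors but the claim fails; we check each in order.
For a = 24, 30, 40, 42, …, 102, 104, 105 the conclusion holds.
a = 110: τ(110) = 8; 110 ≥ 109.
Hence a = 110 is a counterexample.

a = 110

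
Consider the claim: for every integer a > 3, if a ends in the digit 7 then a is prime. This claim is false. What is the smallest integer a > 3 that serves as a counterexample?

a = 27

We need the least integer a > 3 for which a ends in the digit 7 but a is not prime.
For a = 7, 17 the conclusion holds.
a = 27: 27 ends in 7; 27 = 3 × 9, composite.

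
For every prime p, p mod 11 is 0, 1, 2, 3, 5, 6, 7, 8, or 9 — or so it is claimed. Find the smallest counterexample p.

p = 37

Check each prime p in order until the claim fails.
For p = 2, 3, 5, 7, …, 23, 29, 31 the conclusion holds.
p = 37: 37 mod 11 = 4 — not in {0, 1, 2, 3, 5, 6, 7, 8, 9}.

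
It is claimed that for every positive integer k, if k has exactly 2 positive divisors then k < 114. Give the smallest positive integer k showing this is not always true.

We need the least positive integer k for which k has exactly 2 positive divisors but the claim fails.
For k = 2, 3, 5, 7, …, 107, 109, 113 the conclusion holds.
k = 127: τ(127) = 2; 127 ≥ 114.

k = 127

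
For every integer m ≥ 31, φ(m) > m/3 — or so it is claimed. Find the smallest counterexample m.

A counterexample is any integer m ≥ 31 such that the claim fails; we check each in order.
The first 5 eligible values, up to m = 35, all satisfy the conclusion.
m = 36: φ(36) = 12 and 36/3 = 12, so φ(36) ≤ 36/3.

m = 36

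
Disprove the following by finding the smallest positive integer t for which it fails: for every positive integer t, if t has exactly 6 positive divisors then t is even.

t = 45

The first 6 eligible values, up to t = 44, all satisfy the conclusion.
t = 45: divisors of 45: 1, 3, 5, 9, 15, 45; 45 is odd.
Hence t = 45 is a counterexample.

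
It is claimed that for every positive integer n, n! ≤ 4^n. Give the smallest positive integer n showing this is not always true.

A counterexample is any positive integer n such that n! > 4^n; we check each in order.
The first 8 eligible values, up to n = 8, all satisfy the conclusion.
n = 9: n! = 362880 and 4^n = 262144, so 362880 > 262144.
Thus n = 9 disproves the claim, and no smaller n works.

n = 9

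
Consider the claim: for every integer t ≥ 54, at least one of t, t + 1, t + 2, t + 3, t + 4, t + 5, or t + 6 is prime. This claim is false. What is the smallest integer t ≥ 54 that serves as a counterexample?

t = 90

The first 36 eligible values, up to t = 89, all satisfy the conclusion.
t = 90: 90 = 2 × 45; 91 = 7 × 13; 92 = 2 × 46; 93 = 3 × 31; 94 = 2 × 47; 95 = 5 × 19; 96 = 2 × 48 — all composite.
Hence t = 90 is a counterexample.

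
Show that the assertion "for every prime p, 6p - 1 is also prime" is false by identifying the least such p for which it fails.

For p = 2, 3, 5, 7 the conclusion holds.
p = 11: 6p - 1 = 65 = 5 × 13, not prime.

p = 11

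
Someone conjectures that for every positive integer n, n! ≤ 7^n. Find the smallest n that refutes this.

n = 17

A counterexample is any positive integer n such that n! > 7^n; we check each in order.
The first 16 eligible values, up to n = 16, all satisfy the conclusion.
n = 17: n! = 355687428096000 and 7^n = 232630513987207, so 355687428096000 > 232630513987207.
Thus n = 17 disproves the claim, and no smaller n works.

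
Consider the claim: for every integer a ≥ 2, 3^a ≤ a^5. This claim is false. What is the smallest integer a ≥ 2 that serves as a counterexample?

a = 11

Check each integer a ≥ 2 in order until 3^a > a^5.
For a = 2, 3, 4, 5, 6, 7, 8, 9, 10 the conclusion holds.
a = 11: 3^a = 177147 and a^5 = 161051, so 177147 > 161051.
Hence a = 11 is a counterexample.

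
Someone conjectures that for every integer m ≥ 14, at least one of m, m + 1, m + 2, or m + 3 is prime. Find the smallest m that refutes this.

Check each integer m ≥ 14 in order until m, m + 1, m + 2, m + 3 are all composite.
For m = 14, 15, 16, 17, 18, 19, 20, 21, 22, 23 the conclusion holds.
m = 24: 24 = 2 × 12; 25 = 5 × 5; 26 = 2 × 13; 27 = 3 × 9 — all composite.

m = 24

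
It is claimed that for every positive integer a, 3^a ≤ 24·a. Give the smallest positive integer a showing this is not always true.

a = 5

a = 1: 3^a = 3 and 24·a = 24, so 3 ≤ 24.
a = 2: 3^a = 9 and 24·a = 48, so 9 ≤ 48.
a = 3: 3^a = 27 and 24·a = 72, so 27 ≤ 72.
a = 4: 3^a = 81 and 24·a = 96, so 81 ≤ 96.
a = 5: 3^a = 243 and 24·a = 120, so 243 > 120.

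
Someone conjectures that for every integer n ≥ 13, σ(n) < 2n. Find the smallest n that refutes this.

The first 5 eligible values, up to n = 17, all satisfy the conclusion.
n = 18: σ(18) = 39; 39 ≥ 36.
Thus n = 18 disproves the claim, and no smaller n works.

n = 18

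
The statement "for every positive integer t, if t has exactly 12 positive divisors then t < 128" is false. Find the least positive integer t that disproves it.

A counterexample is any positive integer t such that t has exactly 12 positive divisors but the claim fails; we check each in order.
t = 60: τ(60) = 12; 60 < 128.
t = 72: τ(72) = 12; 72 < 128.
t = 84: τ(84) = 12; 84 < 128.
t = 90: τ(90) = 12; 90 < 128.
t = 96: τ(96) = 12; 96 < 128.
t = 108: τ(108) = 12; 108 < 128.
t = 126: τ(126) = 12; 126 < 128.
t = 132: τ(132) = 12; 132 ≥ 128.

t = 132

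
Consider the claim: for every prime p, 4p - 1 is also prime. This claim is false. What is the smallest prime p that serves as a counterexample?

p = 7

A counterexample is any prime p such that 4p - 1 is not prime; we check each in order.
For p = 2, 3, 5 the conclusion holds.
p = 7: 4p - 1 = 27 = 3 × 9, not prime.
So p = 7 is the smallest counterexample.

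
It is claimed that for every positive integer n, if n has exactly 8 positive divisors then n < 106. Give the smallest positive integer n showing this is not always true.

A counterexample is any positive integer n such that n has exactly 8 positive divisors but the claim fails; we check each in order.
The first 13 eligible values, up to n = 105, all satisfy the conclusion.
n = 110: τ(110) = 8; 110 ≥ 106.
So n = 110 is the smallest counterexample.

n = 110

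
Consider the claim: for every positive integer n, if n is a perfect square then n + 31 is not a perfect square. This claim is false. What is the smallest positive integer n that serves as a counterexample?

Check each positive integer n in order until n is a perfect square but n + 31 is a perfect square.
For n = 1, 4, 9, 16, …, 144, 169, 196 the conclusion holds.
n = 225: 225 = 15² and 225 + 31 = 256 = 16².
Hence n = 225 is a counterexample.

n = 225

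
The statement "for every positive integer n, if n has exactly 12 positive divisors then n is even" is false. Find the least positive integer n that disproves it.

n = 315

The first 24 eligible values, up to n = 308, all satisfy the conclusion.
n = 315: divisors of 315: 12 divisors; 315 is odd.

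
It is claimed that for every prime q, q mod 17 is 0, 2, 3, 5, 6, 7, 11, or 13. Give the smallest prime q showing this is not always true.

q = 29

Check each prime q in order until the claim fails.
The first 9 eligible values, up to q = 23, all satisfy the conclusion.
q = 29: 29 mod 17 = 12 — not in {0, 2, 3, 5, 6, 7, 11, 13}.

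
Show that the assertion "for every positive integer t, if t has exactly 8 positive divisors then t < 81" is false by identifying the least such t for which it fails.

t = 88

A counterexample is any positive integer t such that t has exactly 8 positive divisors but the claim fails; we check each in order.
For t = 24, 30, 40, 42, 54, 56, 66, 70, 78 the conclusion holds.
t = 88: τ(88) = 8; 88 ≥ 81.
Hence t = 88 is a counterexample.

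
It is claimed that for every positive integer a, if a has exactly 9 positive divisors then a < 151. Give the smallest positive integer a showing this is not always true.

A counterexample is any positive integer a such that a has exactly 9 positive divisors but the claim fails; we check each in order.
For a = 36, 100 the conclusion holds.
a = 196: τ(196) = 9; 196 ≥ 151.

a = 196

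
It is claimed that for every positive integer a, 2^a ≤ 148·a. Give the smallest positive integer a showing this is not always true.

A counterexample is any positive integer a such that 2^a > 148·a; we check each in order.
The first 10 eligible values, up to a = 10, all satisfy the conclusion.
a = 11: 2^a = 2048 and 148·a = 1628, so 2048 > 1628.

a = 11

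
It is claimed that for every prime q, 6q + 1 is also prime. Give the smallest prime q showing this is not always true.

q = 19

The first 7 eligible values, up to q = 17, all satisfy the conclusion.
q = 19: 6q + 1 = 115 = 5 × 23, not prime.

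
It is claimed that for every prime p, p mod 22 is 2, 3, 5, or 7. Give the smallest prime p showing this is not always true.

A counterexample is any prime p such that the claim fails; we check each in order.
p = 2: 2 mod 22 = 2.
p = 3: 3 mod 22 = 3.
p = 5: 5 mod 22 = 5.
p = 7: 7 mod 22 = 7.
p = 11: 11 mod 22 = 11 — not in {2, 3, 5, 7}.

p = 11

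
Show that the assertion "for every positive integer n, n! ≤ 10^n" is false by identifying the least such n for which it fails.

n = 25

The first 24 eligible values, up to n = 24, all satisfy the conclusion.
n = 25: n! = 15511210043330985984000000 and 10^n = 10000000000000000000000000, so 15511210043330985984000000 > 10000000000000000000000000.
Hence n = 25 is a counterexample.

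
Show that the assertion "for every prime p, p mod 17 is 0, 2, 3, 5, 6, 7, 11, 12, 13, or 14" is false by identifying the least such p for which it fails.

p = 43

We need the least prime p for which the claim fails.
For p = 2, 3, 5, 7, …, 31, 37, 41 the conclusion holds.
p = 43: 43 mod 17 = 9 — not in {0, 2, 3, 5, 6, 7, 11, 12, 13, 14}.
So p = 43 is the smallest counterexample.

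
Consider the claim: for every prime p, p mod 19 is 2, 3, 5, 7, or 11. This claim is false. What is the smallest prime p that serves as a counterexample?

Check each prime p in order until the claim fails.
For p = 2, 3, 5, 7, 11 the conclusion holds.
p = 13: 13 mod 19 = 13 — not in {2, 3, 5, 7, 11}.
Hence p = 13 is a counterexample.

p = 13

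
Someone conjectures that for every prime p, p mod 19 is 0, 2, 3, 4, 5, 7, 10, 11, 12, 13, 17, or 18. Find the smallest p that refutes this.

p = 47

We need the least prime p for which the claim fails.
The first 14 eligible values, up to p = 43, all satisfy the conclusion.
p = 47: 47 mod 19 = 9 — not in {0, 2, 3, 4, 5, 7, 10, 11, 12, 13, 17, 18}.
So p = 47 is the smallest counterexample.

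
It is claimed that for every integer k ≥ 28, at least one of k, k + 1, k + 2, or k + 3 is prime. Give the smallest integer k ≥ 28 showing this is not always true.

For k = 28, 29, 30, 31 the conclusion holds.
k = 32: 32 = 2 × 16; 33 = 3 × 11; 34 = 2 × 17; 35 = 5 × 7 — all composite.
Hence k = 32 is a counterexample.

k = 32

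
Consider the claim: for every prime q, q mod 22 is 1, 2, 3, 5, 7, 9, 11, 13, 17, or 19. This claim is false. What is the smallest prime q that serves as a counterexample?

The first 11 eligible values, up to q = 31, all satisfy the conclusion.
q = 37: 37 mod 22 = 15 — not in {1, 2, 3, 5, 7, 9, 11, 13, 17, 19}.
So q = 37 is the smallest counterexample.

q = 37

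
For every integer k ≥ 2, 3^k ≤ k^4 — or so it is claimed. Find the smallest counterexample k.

Check each integer k ≥ 2 in order until 3^k > k^4.
The first 6 eligible values, up to k = 7, all satisfy the conclusion.
k = 8: 3^k = 6561 and k^4 = 4096, so 6561 > 4096.

k = 8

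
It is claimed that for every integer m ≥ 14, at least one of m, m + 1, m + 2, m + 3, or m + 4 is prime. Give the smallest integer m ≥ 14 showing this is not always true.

The first 10 eligible values, up to m = 23, all satisfy the conclusion.
m = 24: 24 = 2 × 12; 25 = 5 × 5; 26 = 2 × 13; 27 = 3 × 9; 28 = 2 × 14 — all composite.
So m = 24 is the smallest counterexample.

m = 24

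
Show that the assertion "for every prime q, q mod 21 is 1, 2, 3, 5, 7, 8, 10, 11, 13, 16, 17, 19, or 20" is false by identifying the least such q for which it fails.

q = 67

We need the least prime q for which the claim fails.
The first 18 eligible values, up to q = 61, all satisfy the conclusion.
q = 67: 67 mod 21 = 4 — not in {1, 2, 3, 5, 7, 8, 10, 11, 13, 16, 17, 19, 20}.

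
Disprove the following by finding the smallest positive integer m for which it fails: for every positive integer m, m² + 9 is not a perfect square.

m = 4

We need the least positive integer m for which m² + 9 is a perfect square.
For m = 1, 2, 3 the conclusion holds.
m = 4: 4² + 9 = 25 = 5², a perfect square.
So m = 4 is the smallest counterexample.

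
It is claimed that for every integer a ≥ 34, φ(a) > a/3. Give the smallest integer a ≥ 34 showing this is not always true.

Check each integer a ≥ 34 in order until the claim fails.
a = 34: φ(34) = 16 and 34/3 = 34/3, so φ(34) > 34/3.
a = 35: φ(35) = 24 and 35/3 = 35/3, so φ(35) > 35/3.
a = 36: φ(36) = 12 and 36/3 = 12, so φ(36) ≤ 36/3.

a = 36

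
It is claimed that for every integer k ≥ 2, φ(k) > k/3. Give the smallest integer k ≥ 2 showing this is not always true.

k = 6

We need the least integer k ≥ 2 for which the claim fails.
k = 2: φ(2) = 1 and 2/3 = 2/3, so φ(2) > 2/3.
k = 3: φ(3) = 2 and 3/3 = 1, so φ(3) > 3/3.
k = 4: φ(4) = 2 and 4/3 = 4/3, so φ(4) > 4/3.
k = 5: φ(5) = 4 and 5/3 = 5/3, so φ(5) > 5/3.
k = 6: φ(6) = 2 and 6/3 = 2, so φ(6) ≤ 6/3.
Hence k = 6 is a counterexample.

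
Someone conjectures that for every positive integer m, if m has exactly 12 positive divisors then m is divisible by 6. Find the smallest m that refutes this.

m = 140

A counterexample is any positive integer m such that m has exactly 12 positive divisors but m is not divisible by 6; we check each in order.
For m = 60, 72, 84, 90, 96, 108, 126, 132 the conclusion holds.
m = 140: τ(140) = 12; 140 mod 6 = 2.
Thus m = 140 disproves the claim, and no smaller m works.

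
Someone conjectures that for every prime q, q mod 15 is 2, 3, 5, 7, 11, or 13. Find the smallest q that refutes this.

Check each prime q in order until the claim fails.
For q = 2, 3, 5, 7, 11, 13, 17 the conclusion holds.
q = 19: 19 mod 15 = 4 — not in {2, 3, 5, 7, 11, 13}.
So q = 19 is the smallest counterexample.

q = 19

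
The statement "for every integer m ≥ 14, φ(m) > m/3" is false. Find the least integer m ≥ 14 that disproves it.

m = 18

We need the least integer m ≥ 14 for which the claim fails.
For m = 14, 15, 16, 17 the conclusion holds.
m = 18: φ(18) = 6 and 18/3 = 6, so φ(18) ≤ 18/3.
So m = 18 is the smallest counterexample.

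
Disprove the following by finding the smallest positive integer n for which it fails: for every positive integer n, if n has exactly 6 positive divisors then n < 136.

We need the least positive integer n for which n has exactly 6 positive divisors but the claim fails.
For n = 12, 18, 20, 28, …, 116, 117, 124 the conclusion holds.
n = 147: τ(147) = 6; 147 ≥ 136.

n = 147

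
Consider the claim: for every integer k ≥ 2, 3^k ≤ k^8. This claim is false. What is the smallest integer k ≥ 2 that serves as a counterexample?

k = 23

Check each integer k ≥ 2 in order until 3^k > k^8.
For k = 2, 3, 4, 5, …, 20, 21, 22 the conclusion holds.
k = 23: 3^k = 94143178827 and k^8 = 78310985281, so 94143178827 > 78310985281.
Thus k = 23 disproves the claim, and no smaller k works.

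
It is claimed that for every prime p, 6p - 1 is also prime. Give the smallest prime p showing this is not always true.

p = 2: 6p - 1 = 11, prime.
p = 3: 6p - 1 = 17, prime.
p = 5: 6p - 1 = 29, prime.
p = 7: 6p - 1 = 41, prime.
p = 11: 6p - 1 = 65 = 5 × 13, not prime.
Thus p = 11 disproves the claim, and no smaller p works.

p = 11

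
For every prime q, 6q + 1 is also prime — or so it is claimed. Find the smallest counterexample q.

q = 19

We need the least prime q for which 6q + 1 is not prime.
The first 7 eligible values, up to q = 17, all satisfy the conclusion.
q = 19: 6q + 1 = 115 = 5 × 23, not prime.
Thus q = 19 disproves the claim, and no smaller q works.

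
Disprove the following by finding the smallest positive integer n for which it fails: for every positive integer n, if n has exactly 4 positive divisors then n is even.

n = 15

We need the least positive integer n for which n has exactly 4 positive divisors but n is odd.
For n = 6, 8, 10, 14 the conclusion holds.
n = 15: divisors of 15: 1, 3, 5, 15; 15 is odd.
Thus n = 15 disproves the claim, and no smaller n works.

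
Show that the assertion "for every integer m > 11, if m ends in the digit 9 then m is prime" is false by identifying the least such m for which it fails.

A counterexample is any integer m > 11 such that m ends in the digit 9 but m is not prime; we check each in order.
For m = 19, 29 the conclusion holds.
m = 39: 39 ends in 9; 39 = 3 × 13, composite.
Hence m = 39 is a counterexample.

m = 39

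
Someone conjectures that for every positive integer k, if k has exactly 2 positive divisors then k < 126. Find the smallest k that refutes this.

k = 127

A counterexample is any positive integer k such that k has exactly 2 positive divisors but the claim fails; we check each in order.
For k = 2, 3, 5, 7, …, 107, 109, 113 the conclusion holds.
k = 127: τ(127) = 2; 127 ≥ 126.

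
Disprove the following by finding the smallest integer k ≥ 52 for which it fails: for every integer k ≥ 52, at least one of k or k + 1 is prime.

A counterexample is any integer k ≥ 52 such that k, k + 1 are both composite; we check each in order.
k = 52: 53 is prime.
k = 53: 53 is prime.
k = 54: 54 = 2 × 27; 55 = 5 × 11 — both composite.
Thus k = 54 disproves the claim, and no smaller k works.

k = 54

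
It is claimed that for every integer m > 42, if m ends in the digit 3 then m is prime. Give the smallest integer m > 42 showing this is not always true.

A counterexample is any integer m > 42 such that m ends in the digit 3 but m is not prime; we check each in order.
For m = 43, 53 the conclusion holds.
m = 63: 63 ends in 3; 63 = 3 × 21, composite.

m = 63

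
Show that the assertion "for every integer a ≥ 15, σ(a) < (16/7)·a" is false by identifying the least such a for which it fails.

a = 24

For a = 15, 16, 17, 18, 19, 20, 21, 22, 23 the conclusion holds.
a = 24: σ(24) = 60; 60 ≥ 384/7.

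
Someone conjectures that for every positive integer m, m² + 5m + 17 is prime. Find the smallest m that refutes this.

We need the least positive integer m for which m² + 5m + 17 is not prime.
For m = 1, 2, 3, 4, 5, 6, 7 the conclusion holds.
m = 8: m² + 5m + 17 = 121 = 11 × 11, composite.

m = 8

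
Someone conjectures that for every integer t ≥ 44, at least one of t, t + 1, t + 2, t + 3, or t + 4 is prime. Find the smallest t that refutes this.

A counterexample is any integer t ≥ 44 such that t, t + 1, t + 2, t + 3, t + 4 are all composite; we check each in order.
The first 4 eligible values, up to t = 47, all satisfy the conclusion.
t = 48: 48 = 2 × 24; 49 = 7 × 7; 50 = 2 × 25; 51 = 3 × 17; 52 = 2 × 26 — all composite.

t = 48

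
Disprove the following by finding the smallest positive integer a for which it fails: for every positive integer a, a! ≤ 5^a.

Check each positive integer a in order until a! > 5^a.
For a = 1, 2, 3, 4, …, 9, 10, 11 the conclusion holds.
a = 12: a! = 479001600 and 5^a = 244140625, so 479001600 > 244140625.

a = 12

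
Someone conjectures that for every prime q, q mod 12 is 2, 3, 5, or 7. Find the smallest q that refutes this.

q = 11

A counterexample is any prime q such that the claim fails; we check each in order.
q = 2: 2 mod 12 = 2.
q = 3: 3 mod 12 = 3.
q = 5: 5 mod 12 = 5.
q = 7: 7 mod 12 = 7.
q = 11: 11 mod 12 = 11 — not in {2, 3, 5, 7}.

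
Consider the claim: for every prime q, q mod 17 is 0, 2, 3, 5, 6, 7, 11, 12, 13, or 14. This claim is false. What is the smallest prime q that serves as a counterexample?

Check each prime q in order until the claim fails.
For q = 2, 3, 5, 7, …, 31, 37, 41 the conclusion holds.
q = 43: 43 mod 17 = 9 — not in {0, 2, 3, 5, 6, 7, 11, 12, 13, 14}.

q = 43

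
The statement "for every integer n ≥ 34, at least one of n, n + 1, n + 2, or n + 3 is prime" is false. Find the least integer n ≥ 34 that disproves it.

A counterexample is any integer n ≥ 34 such that n, n + 1, n + 2, n + 3 are all composite; we check each in order.
For n = 34, 35, 36, 37, …, 45, 46, 47 the conclusion holds.
n = 48: 48 = 2 × 24; 49 = 7 × 7; 50 = 2 × 25; 51 = 3 × 17 — all composite.
So n = 48 is the smallest counterexample.

n = 48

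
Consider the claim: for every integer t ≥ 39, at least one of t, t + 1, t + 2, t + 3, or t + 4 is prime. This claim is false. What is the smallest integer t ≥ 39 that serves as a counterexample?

The first 9 eligible values, up to t = 47, all satisfy the conclusion.
t = 48: 48 = 2 × 24; 49 = 7 × 7; 50 = 2 × 25; 51 = 3 × 17; 52 = 2 × 26 — all composite.
Thus t = 48 disproves the claim, and no smaller t works.

t = 48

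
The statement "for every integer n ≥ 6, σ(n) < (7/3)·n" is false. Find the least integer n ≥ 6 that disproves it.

n = 12

A counterexample is any integer n ≥ 6 such that the claim fails; we check each in order.
The first 6 eligible values, up to n = 11, all satisfy the conclusion.
n = 12: σ(12) = 28; 28 ≥ 28.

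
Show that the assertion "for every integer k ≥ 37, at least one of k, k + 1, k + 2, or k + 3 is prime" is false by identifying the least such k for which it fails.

k = 48

Check each integer k ≥ 37 in order until k, k + 1, k + 2, k + 3 are all composite.
The first 11 eligible values, up to k = 47, all satisfy the conclusion.
k = 48: 48 = 2 × 24; 49 = 7 × 7; 50 = 2 × 25; 51 = 3 × 17 — all composite.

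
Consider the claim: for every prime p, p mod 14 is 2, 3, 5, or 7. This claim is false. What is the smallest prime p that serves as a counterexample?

A counterexample is any prime p such that the claim fails; we check each in order.
p = 2: 2 mod 14 = 2.
p = 3: 3 mod 14 = 3.
p = 5: 5 mod 14 = 5.
p = 7: 7 mod 14 = 7.
p = 11: 11 mod 14 = 11 — not in {2, 3, 5, 7}.
Thus p = 11 disproves the claim, and no smaller p works.

p = 11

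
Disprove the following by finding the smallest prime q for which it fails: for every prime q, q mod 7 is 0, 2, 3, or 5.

q = 11

Check each prime q in order until the claim fails.
The first 4 eligible values, up to q = 7, all satisfy the conclusion.
q = 11: 11 mod 7 = 4 — not in {0, 2, 3, 5}.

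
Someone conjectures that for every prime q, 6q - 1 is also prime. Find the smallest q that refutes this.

q = 11

We need the least prime q for which 6q - 1 is not prime.
q = 2: 6q - 1 = 11, prime.
q = 3: 6q - 1 = 17, prime.
q = 5: 6q - 1 = 29, prime.
q = 7: 6q - 1 = 41, prime.
q = 11: 6q - 1 = 65 = 5 × 13, not prime.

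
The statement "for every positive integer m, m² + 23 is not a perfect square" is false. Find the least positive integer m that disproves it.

A counterexample is any positive integer m such that m² + 23 is a perfect square; we check each in order.
For m = 1, 2, 3, 4, 5, 6, 7, 8, 9, 10 the conclusion holds.
m = 11: 11² + 23 = 144 = 12², a perfect square.

m = 11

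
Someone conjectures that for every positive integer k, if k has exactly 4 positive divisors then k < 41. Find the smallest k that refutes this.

Check each positive integer k in order until k has exactly 4 positive divisors but the claim fails.
The first 14 eligible values, up to k = 39, all satisfy the conclusion.
k = 46: τ(46) = 4; 46 ≥ 41.
Thus k = 46 disproves the claim, and no smaller k works.

k = 46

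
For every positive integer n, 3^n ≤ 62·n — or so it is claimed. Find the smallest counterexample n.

n = 6

We need the least positive integer n for which 3^n > 62·n.
n = 1: 3^n = 3 and 62·n = 62, so 3 ≤ 62.
n = 2: 3^n = 9 and 62·n = 124, so 9 ≤ 124.
n = 3: 3^n = 27 and 62·n = 186, so 27 ≤ 186.
n = 4: 3^n = 81 and 62·n = 248, so 81 ≤ 248.
n = 5: 3^n = 243 and 62·n = 310, so 243 ≤ 310.
n = 6: 3^n = 729 and 62·n = 372, so 729 > 372.
Thus n = 6 disproves the claim, and no smaller n works.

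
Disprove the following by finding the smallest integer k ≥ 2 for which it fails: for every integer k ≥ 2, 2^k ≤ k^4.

A counterexample is any integer k ≥ 2 such that 2^k > k^4; we check each in order.
The first 15 eligible values, up to k = 16, all satisfy the conclusion.
k = 17: 2^k = 131072 and k^4 = 83521, so 131072 > 83521.
So k = 17 is the smallest counterexample.

k = 17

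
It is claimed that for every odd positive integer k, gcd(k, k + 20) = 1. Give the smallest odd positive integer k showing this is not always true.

For k = 1, 3 the conclusion holds.
k = 5: gcd(5, 25) = 5.
Hence k = 5 is a counterexample.

k = 5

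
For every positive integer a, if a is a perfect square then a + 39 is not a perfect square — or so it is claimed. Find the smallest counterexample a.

a = 25

A counterexample is any positive integer a such that a is a perfect square but a + 39 is a perfect square; we check each in order.
a = 1: 1 + 39 = 40, not a perfect square.
a = 4: 4 + 39 = 43, not a perfect square.
a = 9: 9 + 39 = 48, not a perfect square.
a = 16: 16 + 39 = 55, not a perfect square.
a = 25: 25 = 5² and 25 + 39 = 64 = 8².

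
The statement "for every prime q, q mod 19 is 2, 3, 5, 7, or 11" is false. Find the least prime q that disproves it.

q = 2: 2 mod 19 = 2.
q = 3: 3 mod 19 = 3.
q = 5: 5 mod 19 = 5.
q = 7: 7 mod 19 = 7.
q = 11: 11 mod 19 = 11.
q = 13: 13 mod 19 = 13 — not in {2, 3, 5, 7, 11}.

q = 13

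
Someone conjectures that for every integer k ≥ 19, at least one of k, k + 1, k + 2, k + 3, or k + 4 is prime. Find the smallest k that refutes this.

k = 24

Check each integer k ≥ 19 in order until k, k + 1, k + 2, k + 3, k + 4 are all composite.
The first 5 eligible values, up to k = 23, all satisfy the conclusion.
k = 24: 24 = 2 × 12; 25 = 5 × 5; 26 = 2 × 13; 27 = 3 × 9; 28 = 2 × 14 — all composite.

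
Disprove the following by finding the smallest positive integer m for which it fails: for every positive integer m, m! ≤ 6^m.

m = 14

The first 13 eligible values, up to m = 13, all satisfy the conclusion.
m = 14: m! = 87178291200 and 6^m = 78364164096, so 87178291200 > 78364164096.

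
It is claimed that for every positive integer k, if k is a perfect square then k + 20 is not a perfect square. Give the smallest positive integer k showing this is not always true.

k = 16

For k = 1, 4, 9 the conclusion holds.
k = 16: 16 = 4² and 16 + 20 = 36 = 6².
So k = 16 is the smallest counterexample.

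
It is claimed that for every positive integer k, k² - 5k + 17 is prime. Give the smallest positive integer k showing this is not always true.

Check each positive integer k in order until k² - 5k + 17 is not prime.
The first 12 eligible values, up to k = 12, all satisfy the conclusion.
k = 13: k² - 5k + 17 = 121 = 11 × 11, composite.
So k = 13 is the smallest counterexample.

k = 13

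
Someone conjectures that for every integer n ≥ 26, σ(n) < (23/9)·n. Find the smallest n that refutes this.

n = 48

For n = 26, 27, 28, 29, …, 45, 46, 47 the conclusion holds.
n = 48: σ(48) = 124; 124 ≥ 368/3.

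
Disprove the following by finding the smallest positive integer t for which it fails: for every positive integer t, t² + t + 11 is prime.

A counterexample is any positive integer t such that t² + t + 11 is not prime; we check each in order.
For t = 1, 2, 3, 4, 5, 6, 7, 8, 9 the conclusion holds.
t = 10: t² + t + 11 = 121 = 11 × 11, composite.

t = 10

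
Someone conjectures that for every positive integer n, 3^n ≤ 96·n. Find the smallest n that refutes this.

n = 6

The first 5 eligible values, up to n = 5, all satisfy the conclusion.
n = 6: 3^n = 729 and 96·n = 576, so 729 > 576.
Thus n = 6 disproves the claim, and no smaller n works.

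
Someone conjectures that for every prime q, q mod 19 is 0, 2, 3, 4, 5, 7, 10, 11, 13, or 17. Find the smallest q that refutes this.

A counterexample is any prime q such that the claim fails; we check each in order.
The first 10 eligible values, up to q = 29, all satisfy the conclusion.
q = 31: 31 mod 19 = 12 — not in {0, 2, 3, 4, 5, 7, 10, 11, 13, 17}.

q = 31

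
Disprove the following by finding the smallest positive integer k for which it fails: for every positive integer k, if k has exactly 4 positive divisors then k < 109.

We need the least positive integer k for which k has exactly 4 positive divisors but the claim fails.
The first 33 eligible values, up to k = 106, all satisfy the conclusion.
k = 111: τ(111) = 4; 111 ≥ 109.
Thus k = 111 disproves the claim, and no smaller k works.

k = 111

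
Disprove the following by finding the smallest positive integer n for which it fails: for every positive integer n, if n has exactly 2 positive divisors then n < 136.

n = 137

For n = 2, 3, 5, 7, …, 113, 127, 131 the conclusion holds.
n = 137: τ(137) = 2; 137 ≥ 136.
Thus n = 137 disproves the claim, and no smaller n works.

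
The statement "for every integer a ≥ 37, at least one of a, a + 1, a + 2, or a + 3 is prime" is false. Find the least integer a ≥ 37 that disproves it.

a = 48

Check each integer a ≥ 37 in order until a, a + 1, a + 2, a + 3 are all composite.
The first 11 eligible values, up to a = 47, all satisfy the conclusion.
a = 48: 48 = 2 × 24; 49 = 7 × 7; 50 = 2 × 25; 51 = 3 × 17 — all composite.
Thus a = 48 disproves the claim, and no smaller a works.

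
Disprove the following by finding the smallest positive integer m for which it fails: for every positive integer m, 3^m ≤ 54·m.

A counterexample is any positive integer m such that 3^m > 54·m; we check each in order.
The first 5 eligible values, up to m = 5, all satisfy the conclusion.
m = 6: 3^m = 729 and 54·m = 324, so 729 > 324.

m = 6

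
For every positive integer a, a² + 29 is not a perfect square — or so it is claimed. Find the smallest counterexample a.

a = 14

A counterexample is any positive integer a such that a² + 29 is a perfect square; we check each in order.
For a = 1, 2, 3, 4, …, 11, 12, 13 the conclusion holds.
a = 14: 14² + 29 = 225 = 15², a perfect square.
Hence a = 14 is a counterexample.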